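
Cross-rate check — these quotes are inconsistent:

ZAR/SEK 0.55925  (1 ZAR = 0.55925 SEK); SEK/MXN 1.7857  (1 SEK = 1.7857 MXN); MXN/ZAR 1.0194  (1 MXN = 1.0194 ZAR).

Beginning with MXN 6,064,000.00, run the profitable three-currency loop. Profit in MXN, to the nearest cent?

Profitable loop is MXN → ZAR → SEK → MXN:
MXN 6,064,000.00 × 1.0194 = ZAR 6,181,641.60
ZAR 6,181,641.60 × 0.55925 = SEK 3,457,083.06
SEK 3,457,083.06 × 1.7857 = MXN 6,173,313.23
Profit = MXN 6,173,313.23 − MXN 6,064,000.00

Profit: MXN 109,313.23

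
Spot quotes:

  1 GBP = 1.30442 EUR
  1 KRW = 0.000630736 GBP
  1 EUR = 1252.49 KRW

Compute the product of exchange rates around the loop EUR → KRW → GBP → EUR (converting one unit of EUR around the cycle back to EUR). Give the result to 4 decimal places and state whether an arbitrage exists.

Around EUR → KRW → GBP → EUR: 1 × 1252.49 × 0.000630736 × 1.30442 = 1.030479
Product > 1; profitable direction is EUR → KRW → GBP → EUR.

1.0305 (arbitrage exists)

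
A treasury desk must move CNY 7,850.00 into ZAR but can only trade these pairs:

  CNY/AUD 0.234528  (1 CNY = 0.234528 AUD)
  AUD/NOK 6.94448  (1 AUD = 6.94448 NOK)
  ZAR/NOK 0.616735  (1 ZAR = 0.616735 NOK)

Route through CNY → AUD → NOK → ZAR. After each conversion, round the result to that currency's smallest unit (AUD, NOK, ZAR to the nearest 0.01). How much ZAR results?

ZAR 20,730.25

CNY 7,850.00 × 0.234528 = AUD 1,841.04
AUD 1,841.04 × 6.94448 = NOK 12,785.07
NOK 12,785.07 ÷ 0.616735 = ZAR 20,730.25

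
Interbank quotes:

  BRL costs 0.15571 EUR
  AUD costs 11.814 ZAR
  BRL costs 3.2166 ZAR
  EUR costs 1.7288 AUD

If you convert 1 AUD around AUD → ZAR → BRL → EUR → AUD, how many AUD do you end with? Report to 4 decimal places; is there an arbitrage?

Around AUD → ZAR → BRL → EUR → AUD: 1 × 11.814 ÷ 3.2166 × 0.15571 × 1.7288 = 0.988692
Product < 1; profitable direction is AUD → EUR → BRL → ZAR → AUD.

0.9887 (arbitrage exists)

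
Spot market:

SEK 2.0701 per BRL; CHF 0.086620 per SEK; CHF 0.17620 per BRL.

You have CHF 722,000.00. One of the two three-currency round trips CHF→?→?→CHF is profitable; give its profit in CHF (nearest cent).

Profitable loop is CHF → BRL → SEK → CHF:
CHF 722,000.00 ÷ 0.17620 = BRL 4,097,616.35
BRL 4,097,616.35 × 2.0701 = SEK 8,482,475.60
SEK 8,482,475.60 × 0.086620 = CHF 734,752.04
Profit = CHF 734,752.04 − CHF 722,000.00

Profit: CHF 12,752.04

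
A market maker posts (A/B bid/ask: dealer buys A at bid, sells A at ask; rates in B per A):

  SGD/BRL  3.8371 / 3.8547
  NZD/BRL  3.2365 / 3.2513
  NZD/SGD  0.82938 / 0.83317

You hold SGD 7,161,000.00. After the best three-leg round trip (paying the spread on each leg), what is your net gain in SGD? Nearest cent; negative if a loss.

Best loop SGD → NZD → BRL → SGD:
SGD 7,161,000.00 ÷ 0.83317 (buy NZD at ask) = NZD 8,594,884.60
NZD 8,594,884.60 × 3.2365 (sell NZD at bid) = BRL 27,817,344.00
BRL 27,817,344.00 ÷ 3.8547 (buy SGD at ask) = SGD 7,216,474.43

Net profit: SGD 55,474.43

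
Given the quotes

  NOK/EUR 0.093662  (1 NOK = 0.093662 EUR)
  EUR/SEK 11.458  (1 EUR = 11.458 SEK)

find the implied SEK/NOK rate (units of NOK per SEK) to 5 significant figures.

SEK/NOK = 0.93181

1 SEK ÷ 11.458 = 0.0872753 EUR
0.0872753 EUR ÷ 0.093662 = 0.931811 NOK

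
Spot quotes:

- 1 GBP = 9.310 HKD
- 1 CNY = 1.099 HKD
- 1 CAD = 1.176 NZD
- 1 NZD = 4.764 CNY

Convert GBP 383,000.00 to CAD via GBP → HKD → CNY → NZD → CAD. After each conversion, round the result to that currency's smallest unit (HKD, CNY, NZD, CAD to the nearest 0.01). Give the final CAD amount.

GBP 383,000.00 × 9.310 = HKD 3,565,730.00
HKD 3,565,730.00 ÷ 1.099 = CNY 3,244,522.29
CNY 3,244,522.29 ÷ 4.764 = NZD 681,050.02
NZD 681,050.02 ÷ 1.176 = CAD 579,124.17

CAD 579,124.17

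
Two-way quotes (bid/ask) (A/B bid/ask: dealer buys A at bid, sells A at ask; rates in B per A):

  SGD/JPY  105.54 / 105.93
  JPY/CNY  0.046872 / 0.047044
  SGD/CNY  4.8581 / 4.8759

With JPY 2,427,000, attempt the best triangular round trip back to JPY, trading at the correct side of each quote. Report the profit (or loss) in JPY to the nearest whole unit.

Net profit: JPY 35,326

Best loop JPY → CNY → SGD → JPY:
JPY 2,427,000 × 0.046872 (sell JPY at bid) = CNY 113,758.34
CNY 113,758.34 ÷ 4.8759 (buy SGD at ask) = SGD 23,330.74
SGD 23,330.74 × 105.54 (sell SGD at bid) = JPY 2,462,326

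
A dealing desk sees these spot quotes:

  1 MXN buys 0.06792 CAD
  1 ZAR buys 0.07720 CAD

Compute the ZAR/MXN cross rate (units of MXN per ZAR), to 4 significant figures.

1 ZAR × 0.07720 = 0.0772 CAD
0.0772 CAD ÷ 0.06792 = 1.13663 MXN

ZAR/MXN = 1.137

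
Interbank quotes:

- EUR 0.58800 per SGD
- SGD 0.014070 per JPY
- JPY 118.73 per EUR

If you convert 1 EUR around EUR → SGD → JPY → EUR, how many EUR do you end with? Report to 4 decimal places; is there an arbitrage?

1.0180 (arbitrage exists)

Around EUR → SGD → JPY → EUR: 1 ÷ 0.58800 ÷ 0.014070 ÷ 118.73 = 1.018048
Product > 1; profitable direction is EUR → SGD → JPY → EUR.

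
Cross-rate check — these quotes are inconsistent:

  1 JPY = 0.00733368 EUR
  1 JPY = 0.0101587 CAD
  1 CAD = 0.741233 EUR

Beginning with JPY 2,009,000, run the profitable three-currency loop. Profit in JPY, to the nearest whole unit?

Profit: JPY 53,770

Profitable loop is JPY → CAD → EUR → JPY:
JPY 2,009,000 × 0.0101587 = CAD 20,408.83
CAD 20,408.83 × 0.741233 = EUR 15,127.70
EUR 15,127.70 ÷ 0.00733368 = JPY 2,062,770
Profit = JPY 2,062,770 − JPY 2,009,000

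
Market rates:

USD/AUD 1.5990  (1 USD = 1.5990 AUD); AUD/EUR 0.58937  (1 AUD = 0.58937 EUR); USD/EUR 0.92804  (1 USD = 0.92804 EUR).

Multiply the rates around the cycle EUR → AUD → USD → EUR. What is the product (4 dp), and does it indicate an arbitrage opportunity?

0.9848 (arbitrage exists)

Around EUR → AUD → USD → EUR: 1 ÷ 0.58937 ÷ 1.5990 × 0.92804 = 0.984760
Product < 1; profitable direction is EUR → USD → AUD → EUR.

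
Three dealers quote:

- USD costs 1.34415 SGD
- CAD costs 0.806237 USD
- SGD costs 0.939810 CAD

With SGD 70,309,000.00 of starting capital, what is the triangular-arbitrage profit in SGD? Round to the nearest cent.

Profit: SGD 1,298,983.53

Profitable loop is SGD → CAD → USD → SGD:
SGD 70,309,000.00 × 0.939810 = CAD 66,077,101.29
CAD 66,077,101.29 × 0.806237 = USD 53,273,803.91
USD 53,273,803.91 × 1.34415 = SGD 71,607,983.53
Profit = SGD 71,607,983.53 − SGD 70,309,000.00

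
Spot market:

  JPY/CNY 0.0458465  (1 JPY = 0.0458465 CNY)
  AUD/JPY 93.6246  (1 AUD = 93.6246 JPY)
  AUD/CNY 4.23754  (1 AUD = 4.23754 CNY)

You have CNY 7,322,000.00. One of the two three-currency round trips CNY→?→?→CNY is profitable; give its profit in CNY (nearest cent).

Profit: CNY 94,723.28

Profitable loop is CNY → AUD → JPY → CNY:
CNY 7,322,000.00 ÷ 4.23754 = AUD 1,727,889.29
AUD 1,727,889.29 × 93.6246 = JPY 161,772,944
JPY 161,772,944 × 0.0458465 = CNY 7,416,723.28
Profit = CNY 7,416,723.28 − CNY 7,322,000.00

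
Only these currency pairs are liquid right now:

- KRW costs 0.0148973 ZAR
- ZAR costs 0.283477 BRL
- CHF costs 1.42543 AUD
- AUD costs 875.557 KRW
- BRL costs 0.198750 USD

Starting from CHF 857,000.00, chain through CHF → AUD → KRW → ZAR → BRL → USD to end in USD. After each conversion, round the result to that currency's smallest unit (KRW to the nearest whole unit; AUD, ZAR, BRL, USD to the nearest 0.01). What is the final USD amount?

USD 897,725.72

CHF 857,000.00 × 1.42543 = AUD 1,221,593.51
AUD 1,221,593.51 × 875.557 = KRW 1,069,574,749
KRW 1,069,574,749 × 0.0148973 = ZAR 15,933,775.91
ZAR 15,933,775.91 × 0.283477 = BRL 4,516,858.99
BRL 4,516,858.99 × 0.198750 = USD 897,725.72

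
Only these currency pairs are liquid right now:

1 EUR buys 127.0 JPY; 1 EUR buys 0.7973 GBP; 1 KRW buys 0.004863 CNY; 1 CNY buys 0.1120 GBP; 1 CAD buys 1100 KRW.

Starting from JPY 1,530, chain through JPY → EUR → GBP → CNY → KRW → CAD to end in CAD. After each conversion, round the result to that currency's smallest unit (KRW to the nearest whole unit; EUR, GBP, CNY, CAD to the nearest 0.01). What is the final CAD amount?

JPY 1,530 ÷ 127.0 = EUR 12.05
EUR 12.05 × 0.7973 = GBP 9.61
GBP 9.61 ÷ 0.1120 = CNY 85.80
CNY 85.80 ÷ 0.004863 = KRW 17,643
KRW 17,643 ÷ 1100 = CAD 16.04

CAD 16.04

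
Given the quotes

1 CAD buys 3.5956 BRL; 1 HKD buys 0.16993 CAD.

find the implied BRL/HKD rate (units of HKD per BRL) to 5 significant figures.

1 BRL ÷ 3.5956 = 0.278118 CAD
0.278118 CAD ÷ 0.16993 = 1.63666 HKD

BRL/HKD = 1.6367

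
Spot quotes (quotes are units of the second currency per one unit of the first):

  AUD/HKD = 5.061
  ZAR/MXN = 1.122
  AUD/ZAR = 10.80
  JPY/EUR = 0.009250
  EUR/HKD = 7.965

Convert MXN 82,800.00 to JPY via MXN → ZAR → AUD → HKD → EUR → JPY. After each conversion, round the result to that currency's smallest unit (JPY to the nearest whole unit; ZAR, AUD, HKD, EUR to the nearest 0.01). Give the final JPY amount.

MXN 82,800.00 ÷ 1.122 = ZAR 73,796.79
ZAR 73,796.79 ÷ 10.80 = AUD 6,833.04
AUD 6,833.04 × 5.061 = HKD 34,582.02
HKD 34,582.02 ÷ 7.965 = EUR 4,341.75
EUR 4,341.75 ÷ 0.009250 = JPY 469,378

JPY 469,378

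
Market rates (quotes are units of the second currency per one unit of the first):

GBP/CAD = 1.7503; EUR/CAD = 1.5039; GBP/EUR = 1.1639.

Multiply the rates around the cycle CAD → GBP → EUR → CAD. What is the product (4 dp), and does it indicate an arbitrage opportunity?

1.0001 (no arbitrage)

Around CAD → GBP → EUR → CAD: 1 ÷ 1.7503 × 1.1639 × 1.5039 = 1.000051
Product ≈ 1 (deviation 0.005%, within rounding noise).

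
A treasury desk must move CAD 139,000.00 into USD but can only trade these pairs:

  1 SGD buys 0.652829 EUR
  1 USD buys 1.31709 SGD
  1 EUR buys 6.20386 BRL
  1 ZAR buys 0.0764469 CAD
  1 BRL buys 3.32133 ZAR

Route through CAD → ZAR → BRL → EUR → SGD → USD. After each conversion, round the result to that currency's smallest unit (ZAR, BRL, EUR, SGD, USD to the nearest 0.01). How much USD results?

USD 102,628.04

CAD 139,000.00 ÷ 0.0764469 = ZAR 1,818,255.55
ZAR 1,818,255.55 ÷ 3.32133 = BRL 547,448.03
BRL 547,448.03 ÷ 6.20386 = EUR 88,243.13
EUR 88,243.13 ÷ 0.652829 = SGD 135,170.36
SGD 135,170.36 ÷ 1.31709 = USD 102,628.04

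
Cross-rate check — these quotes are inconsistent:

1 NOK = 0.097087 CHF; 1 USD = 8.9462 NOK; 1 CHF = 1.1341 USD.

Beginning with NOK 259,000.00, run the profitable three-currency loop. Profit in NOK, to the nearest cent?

Profitable loop is NOK → USD → CHF → NOK:
NOK 259,000.00 ÷ 8.9462 = USD 28,950.84
USD 28,950.84 ÷ 1.1341 = CHF 25,527.59
CHF 25,527.59 ÷ 0.097087 = NOK 262,935.20
Profit = NOK 262,935.20 − NOK 259,000.00

Profit: NOK 3,935.20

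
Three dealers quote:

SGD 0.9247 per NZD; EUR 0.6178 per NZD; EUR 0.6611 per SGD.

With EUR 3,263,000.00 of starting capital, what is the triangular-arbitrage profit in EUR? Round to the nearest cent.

Profit: EUR 34,592.32

Profitable loop is EUR → SGD → NZD → EUR:
EUR 3,263,000.00 ÷ 0.6611 = SGD 4,935,713.21
SGD 4,935,713.21 ÷ 0.9247 = NZD 5,337,637.29
NZD 5,337,637.29 × 0.6178 = EUR 3,297,592.32
Profit = EUR 3,297,592.32 − EUR 3,263,000.00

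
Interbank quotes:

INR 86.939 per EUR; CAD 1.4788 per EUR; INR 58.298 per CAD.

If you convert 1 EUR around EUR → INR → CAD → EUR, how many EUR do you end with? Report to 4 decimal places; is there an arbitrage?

1.0084 (arbitrage exists)

Around EUR → INR → CAD → EUR: 1 × 86.939 ÷ 58.298 ÷ 1.4788 = 1.008443
Product > 1; profitable direction is EUR → INR → CAD → EUR.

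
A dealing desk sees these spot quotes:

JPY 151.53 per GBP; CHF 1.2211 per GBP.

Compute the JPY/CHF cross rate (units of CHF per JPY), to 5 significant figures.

JPY/CHF = 0.0080585

1 JPY ÷ 151.53 = 0.00659935 GBP
0.00659935 GBP × 1.2211 = 0.00805847 CHF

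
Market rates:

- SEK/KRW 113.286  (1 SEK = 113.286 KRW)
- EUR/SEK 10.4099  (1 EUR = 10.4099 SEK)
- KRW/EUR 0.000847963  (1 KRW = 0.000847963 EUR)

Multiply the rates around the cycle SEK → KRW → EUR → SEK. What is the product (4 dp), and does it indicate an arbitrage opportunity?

Around SEK → KRW → EUR → SEK: 1 × 113.286 × 0.000847963 × 10.4099 = 0.999999
Product ≈ 1 (deviation 0.000%, within rounding noise).

1.0000 (no arbitrage)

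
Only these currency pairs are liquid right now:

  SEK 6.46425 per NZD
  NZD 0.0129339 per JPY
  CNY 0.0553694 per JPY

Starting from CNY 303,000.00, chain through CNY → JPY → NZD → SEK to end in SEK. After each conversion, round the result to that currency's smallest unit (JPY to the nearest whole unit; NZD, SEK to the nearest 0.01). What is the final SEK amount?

SEK 457,530.95

CNY 303,000.00 ÷ 0.0553694 = JPY 5,472,337
JPY 5,472,337 × 0.0129339 = NZD 70,778.66
NZD 70,778.66 × 6.46425 = SEK 457,530.95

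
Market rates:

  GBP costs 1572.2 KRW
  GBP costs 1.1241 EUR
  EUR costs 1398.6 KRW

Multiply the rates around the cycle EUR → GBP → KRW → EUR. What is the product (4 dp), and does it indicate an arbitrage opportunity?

1.0000 (no arbitrage)

Around EUR → GBP → KRW → EUR: 1 ÷ 1.1241 × 1572.2 ÷ 1398.6 = 1.000021
Product ≈ 1 (deviation 0.002%, within rounding noise).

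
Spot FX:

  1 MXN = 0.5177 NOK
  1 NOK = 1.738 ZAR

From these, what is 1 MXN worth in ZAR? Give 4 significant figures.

1 MXN × 0.5177 = 0.5177 NOK
0.5177 NOK × 1.738 = 0.899763 ZAR

MXN/ZAR = 0.8998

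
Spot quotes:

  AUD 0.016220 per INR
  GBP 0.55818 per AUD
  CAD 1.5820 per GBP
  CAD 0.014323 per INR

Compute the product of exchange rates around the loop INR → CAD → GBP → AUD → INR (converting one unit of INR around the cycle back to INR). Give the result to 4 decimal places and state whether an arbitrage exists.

1.0000 (no arbitrage)

Around INR → CAD → GBP → AUD → INR: 1 × 0.014323 ÷ 1.5820 ÷ 0.55818 ÷ 0.016220 = 1.000006
Product ≈ 1 (deviation 0.001%, within rounding noise).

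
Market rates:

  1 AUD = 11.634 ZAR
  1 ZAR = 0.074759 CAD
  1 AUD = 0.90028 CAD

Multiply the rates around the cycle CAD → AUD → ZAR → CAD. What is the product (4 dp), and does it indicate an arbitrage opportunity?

Around CAD → AUD → ZAR → CAD: 1 ÷ 0.90028 × 11.634 × 0.074759 = 0.966084
Product < 1; profitable direction is CAD → ZAR → AUD → CAD.

0.9661 (arbitrage exists)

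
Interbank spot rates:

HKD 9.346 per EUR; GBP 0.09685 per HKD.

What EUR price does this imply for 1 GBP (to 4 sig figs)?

1 GBP ÷ 0.09685 = 10.3252 HKD
10.3252 HKD ÷ 9.346 = 1.10478 EUR

GBP/EUR = 1.105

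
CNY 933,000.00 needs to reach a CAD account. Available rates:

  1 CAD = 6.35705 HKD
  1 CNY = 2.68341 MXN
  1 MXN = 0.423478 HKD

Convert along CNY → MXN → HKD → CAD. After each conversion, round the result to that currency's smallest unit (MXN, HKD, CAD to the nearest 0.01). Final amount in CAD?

CAD 166,779.97

CNY 933,000.00 × 2.68341 = MXN 2,503,621.53
MXN 2,503,621.53 × 0.423478 = HKD 1,060,228.64
HKD 1,060,228.64 ÷ 6.35705 = CAD 166,779.97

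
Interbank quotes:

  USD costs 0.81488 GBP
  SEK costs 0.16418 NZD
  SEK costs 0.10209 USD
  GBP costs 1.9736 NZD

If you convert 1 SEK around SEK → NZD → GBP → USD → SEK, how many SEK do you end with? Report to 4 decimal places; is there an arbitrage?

Around SEK → NZD → GBP → USD → SEK: 1 × 0.16418 ÷ 1.9736 ÷ 0.81488 ÷ 0.10209 = 0.999964
Product ≈ 1 (deviation 0.004%, within rounding noise).

1.0000 (no arbitrage)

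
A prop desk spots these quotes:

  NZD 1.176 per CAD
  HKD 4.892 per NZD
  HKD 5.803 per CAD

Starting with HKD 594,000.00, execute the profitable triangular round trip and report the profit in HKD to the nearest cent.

Profit: HKD 5,163.36

Profitable loop is HKD → NZD → CAD → HKD:
HKD 594,000.00 ÷ 4.892 = NZD 121,422.73
NZD 121,422.73 ÷ 1.176 = CAD 103,250.62
CAD 103,250.62 × 5.803 = HKD 599,163.36
Profit = HKD 599,163.36 − HKD 594,000.00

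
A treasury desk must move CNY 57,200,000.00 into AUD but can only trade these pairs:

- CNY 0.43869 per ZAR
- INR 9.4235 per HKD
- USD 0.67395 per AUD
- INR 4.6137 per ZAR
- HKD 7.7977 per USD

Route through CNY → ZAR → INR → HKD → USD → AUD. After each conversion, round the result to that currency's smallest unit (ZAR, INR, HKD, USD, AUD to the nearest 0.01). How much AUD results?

AUD 12,147,340.65

CNY 57,200,000.00 ÷ 0.43869 = ZAR 130,388,201.24
ZAR 130,388,201.24 × 4.6137 = INR 601,572,044.06
INR 601,572,044.06 ÷ 9.4235 = HKD 63,837,432.38
HKD 63,837,432.38 ÷ 7.7977 = USD 8,186,700.23
USD 8,186,700.23 ÷ 0.67395 = AUD 12,147,340.65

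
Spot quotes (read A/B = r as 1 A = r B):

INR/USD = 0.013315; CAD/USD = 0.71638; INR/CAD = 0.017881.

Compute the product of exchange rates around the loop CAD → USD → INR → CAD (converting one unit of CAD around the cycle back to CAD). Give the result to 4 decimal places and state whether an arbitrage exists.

Around CAD → USD → INR → CAD: 1 × 0.71638 ÷ 0.013315 × 0.017881 = 0.962042
Product < 1; profitable direction is CAD → INR → USD → CAD.

0.9620 (arbitrage exists)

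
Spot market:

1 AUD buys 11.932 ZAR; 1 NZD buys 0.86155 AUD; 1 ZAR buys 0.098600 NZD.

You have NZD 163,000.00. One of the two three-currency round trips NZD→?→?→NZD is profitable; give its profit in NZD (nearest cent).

Profitable loop is NZD → AUD → ZAR → NZD:
NZD 163,000.00 × 0.86155 = AUD 140,432.65
AUD 140,432.65 × 11.932 = ZAR 1,675,642.38
ZAR 1,675,642.38 × 0.098600 = NZD 165,218.34
Profit = NZD 165,218.34 − NZD 163,000.00

Profit: NZD 2,218.34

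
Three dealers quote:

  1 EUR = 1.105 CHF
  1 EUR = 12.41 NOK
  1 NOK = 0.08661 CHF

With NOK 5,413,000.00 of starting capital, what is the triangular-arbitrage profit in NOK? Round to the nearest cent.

Profitable loop is NOK → EUR → CHF → NOK:
NOK 5,413,000.00 ÷ 12.41 = EUR 436,180.50
EUR 436,180.50 × 1.105 = CHF 481,979.45
CHF 481,979.45 ÷ 0.08661 = NOK 5,564,939.98
Profit = NOK 5,564,939.98 − NOK 5,413,000.00

Profit: NOK 151,939.98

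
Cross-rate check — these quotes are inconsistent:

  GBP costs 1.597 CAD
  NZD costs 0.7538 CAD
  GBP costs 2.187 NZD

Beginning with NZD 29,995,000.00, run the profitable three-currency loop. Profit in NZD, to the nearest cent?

Profitable loop is NZD → CAD → GBP → NZD:
NZD 29,995,000.00 × 0.7538 = CAD 22,610,231.00
CAD 22,610,231.00 ÷ 1.597 = GBP 14,157,940.51
GBP 14,157,940.51 × 2.187 = NZD 30,963,415.90
Profit = NZD 30,963,415.90 − NZD 29,995,000.00

Profit: NZD 968,415.90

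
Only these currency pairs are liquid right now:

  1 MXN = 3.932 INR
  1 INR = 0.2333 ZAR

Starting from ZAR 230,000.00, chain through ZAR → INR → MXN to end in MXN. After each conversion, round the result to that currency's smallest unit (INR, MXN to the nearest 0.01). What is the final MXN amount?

ZAR 230,000.00 ÷ 0.2333 = INR 985,855.12
INR 985,855.12 ÷ 3.932 = MXN 250,726.12

MXN 250,726.12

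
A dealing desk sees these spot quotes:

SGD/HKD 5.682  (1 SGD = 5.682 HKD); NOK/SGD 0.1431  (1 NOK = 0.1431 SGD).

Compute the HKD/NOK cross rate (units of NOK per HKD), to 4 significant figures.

1 HKD ÷ 5.682 = 0.175994 SGD
0.175994 SGD ÷ 0.1431 = 1.22987 NOK

HKD/NOK = 1.230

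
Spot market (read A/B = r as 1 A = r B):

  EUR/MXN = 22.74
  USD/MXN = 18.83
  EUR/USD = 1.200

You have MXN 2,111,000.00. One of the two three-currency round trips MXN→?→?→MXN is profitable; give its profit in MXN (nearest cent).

Profitable loop is MXN → USD → EUR → MXN:
MXN 2,111,000.00 ÷ 18.83 = USD 112,108.34
USD 112,108.34 ÷ 1.200 = EUR 93,423.61
EUR 93,423.61 × 22.74 = MXN 2,124,453.00
Profit = MXN 2,124,453.00 − MXN 2,111,000.00

Profit: MXN 13,453.00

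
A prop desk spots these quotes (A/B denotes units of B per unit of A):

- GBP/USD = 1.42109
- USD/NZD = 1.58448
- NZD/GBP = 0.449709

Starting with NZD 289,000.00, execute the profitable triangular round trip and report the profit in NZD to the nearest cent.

Profit: NZD 3,642.75

Profitable loop is NZD → GBP → USD → NZD:
NZD 289,000.00 × 0.449709 = GBP 129,965.90
GBP 129,965.90 × 1.42109 = USD 184,693.24
USD 184,693.24 × 1.58448 = NZD 292,642.75
Profit = NZD 292,642.75 − NZD 289,000.00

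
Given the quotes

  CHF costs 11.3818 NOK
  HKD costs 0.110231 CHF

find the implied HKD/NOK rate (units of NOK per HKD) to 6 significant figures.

HKD/NOK = 1.25463

1 HKD × 0.110231 = 0.110231 CHF
0.110231 CHF × 11.3818 = 1.25463 NOK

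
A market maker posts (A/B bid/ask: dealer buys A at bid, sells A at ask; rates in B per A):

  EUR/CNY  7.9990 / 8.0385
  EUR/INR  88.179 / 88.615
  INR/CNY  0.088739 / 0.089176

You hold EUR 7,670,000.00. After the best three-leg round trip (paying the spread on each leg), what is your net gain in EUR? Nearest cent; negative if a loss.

Net profit: EUR 93,826.67

Best loop EUR → CNY → INR → EUR:
EUR 7,670,000.00 × 7.9990 (sell EUR at bid) = CNY 61,352,330.00
CNY 61,352,330.00 ÷ 0.089176 (buy INR at ask) = INR 687,991,499.96
INR 687,991,499.96 ÷ 88.615 (buy EUR at ask) = EUR 7,763,826.67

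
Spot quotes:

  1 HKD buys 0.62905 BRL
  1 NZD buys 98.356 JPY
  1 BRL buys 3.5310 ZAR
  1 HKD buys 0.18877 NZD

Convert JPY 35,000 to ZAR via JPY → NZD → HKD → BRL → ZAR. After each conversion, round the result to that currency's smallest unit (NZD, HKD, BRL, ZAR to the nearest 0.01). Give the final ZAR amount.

JPY 35,000 ÷ 98.356 = NZD 355.85
NZD 355.85 ÷ 0.18877 = HKD 1,885.10
HKD 1,885.10 × 0.62905 = BRL 1,185.82
BRL 1,185.82 × 3.5310 = ZAR 4,187.13

ZAR 4,187.13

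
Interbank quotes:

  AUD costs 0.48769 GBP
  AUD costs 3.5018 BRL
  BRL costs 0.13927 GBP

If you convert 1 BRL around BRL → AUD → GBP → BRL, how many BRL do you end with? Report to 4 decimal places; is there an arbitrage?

Around BRL → AUD → GBP → BRL: 1 ÷ 3.5018 × 0.48769 ÷ 0.13927 = 0.999988
Product ≈ 1 (deviation 0.001%, within rounding noise).

1.0000 (no arbitrage)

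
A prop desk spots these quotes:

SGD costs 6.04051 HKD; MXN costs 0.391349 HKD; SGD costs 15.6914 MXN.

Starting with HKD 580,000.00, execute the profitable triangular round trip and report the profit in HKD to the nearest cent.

Profit: HKD 9,631.00

Profitable loop is HKD → SGD → MXN → HKD:
HKD 580,000.00 ÷ 6.04051 = SGD 96,018.38
SGD 96,018.38 × 15.6914 = MXN 1,506,662.85
MXN 1,506,662.85 × 0.391349 = HKD 589,631.00
Profit = HKD 589,631.00 − HKD 580,000.00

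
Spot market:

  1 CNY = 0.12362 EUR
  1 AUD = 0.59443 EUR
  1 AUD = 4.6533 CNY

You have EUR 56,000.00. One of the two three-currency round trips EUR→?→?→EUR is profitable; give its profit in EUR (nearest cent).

Profit: EUR 1,868.06

Profitable loop is EUR → CNY → AUD → EUR:
EUR 56,000.00 ÷ 0.12362 = CNY 453,001.13
CNY 453,001.13 ÷ 4.6533 = AUD 97,350.51
AUD 97,350.51 × 0.59443 = EUR 57,868.06
Profit = EUR 57,868.06 − EUR 56,000.00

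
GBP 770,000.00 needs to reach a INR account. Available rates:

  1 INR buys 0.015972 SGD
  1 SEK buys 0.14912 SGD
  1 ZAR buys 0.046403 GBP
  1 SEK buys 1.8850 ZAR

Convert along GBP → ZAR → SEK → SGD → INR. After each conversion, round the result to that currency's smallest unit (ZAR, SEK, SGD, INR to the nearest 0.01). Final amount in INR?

INR 82,188,282.62

GBP 770,000.00 ÷ 0.046403 = ZAR 16,593,754.71
ZAR 16,593,754.71 ÷ 1.8850 = SEK 8,803,052.90
SEK 8,803,052.90 × 0.14912 = SGD 1,312,711.25
SGD 1,312,711.25 ÷ 0.015972 = INR 82,188,282.62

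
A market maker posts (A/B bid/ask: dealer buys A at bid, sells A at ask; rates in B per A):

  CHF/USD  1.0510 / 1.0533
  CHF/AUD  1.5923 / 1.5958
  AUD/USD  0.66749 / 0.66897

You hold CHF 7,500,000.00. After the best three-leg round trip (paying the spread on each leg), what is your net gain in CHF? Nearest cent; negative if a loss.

Best loop CHF → AUD → USD → CHF:
CHF 7,500,000.00 × 1.5923 (sell CHF at bid) = AUD 11,942,250.00
AUD 11,942,250.00 × 0.66749 (sell AUD at bid) = USD 7,971,332.45
USD 7,971,332.45 ÷ 1.0533 (buy CHF at ask) = CHF 7,567,960.18

Net profit: CHF 67,960.18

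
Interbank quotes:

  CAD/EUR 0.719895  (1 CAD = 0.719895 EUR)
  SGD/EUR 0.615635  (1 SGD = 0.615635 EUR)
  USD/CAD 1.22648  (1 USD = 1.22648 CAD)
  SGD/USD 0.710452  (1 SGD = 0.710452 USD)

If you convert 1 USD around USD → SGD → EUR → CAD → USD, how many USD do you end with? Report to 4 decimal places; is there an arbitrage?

0.9814 (arbitrage exists)

Around USD → SGD → EUR → CAD → USD: 1 ÷ 0.710452 × 0.615635 ÷ 0.719895 ÷ 1.22648 = 0.981429
Product < 1; profitable direction is USD → CAD → EUR → SGD → USD.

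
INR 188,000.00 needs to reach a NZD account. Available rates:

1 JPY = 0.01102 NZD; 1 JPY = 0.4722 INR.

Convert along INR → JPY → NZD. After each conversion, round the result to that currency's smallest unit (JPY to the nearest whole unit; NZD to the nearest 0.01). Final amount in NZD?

NZD 4,387.46

INR 188,000.00 ÷ 0.4722 = JPY 398,136
JPY 398,136 × 0.01102 = NZD 4,387.46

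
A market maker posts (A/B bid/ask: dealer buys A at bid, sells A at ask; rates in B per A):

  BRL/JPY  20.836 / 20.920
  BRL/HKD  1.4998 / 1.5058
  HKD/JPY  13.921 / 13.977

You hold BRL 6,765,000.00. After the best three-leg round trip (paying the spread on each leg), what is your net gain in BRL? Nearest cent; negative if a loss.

Net result: BRL -13,350.27 (no profitable arbitrage after spreads)

Best loop BRL → HKD → JPY → BRL:
BRL 6,765,000.00 × 1.4998 (sell BRL at bid) = HKD 10,146,147.00
HKD 10,146,147.00 × 13.921 (sell HKD at bid) = JPY 141,244,512
JPY 141,244,512 ÷ 20.920 (buy BRL at ask) = BRL 6,751,649.73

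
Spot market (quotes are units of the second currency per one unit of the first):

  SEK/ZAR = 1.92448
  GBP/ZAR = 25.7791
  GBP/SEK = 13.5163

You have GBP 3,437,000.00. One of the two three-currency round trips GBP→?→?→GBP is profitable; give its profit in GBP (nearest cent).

Profit: GBP 31,031.28

Profitable loop is GBP → SEK → ZAR → GBP:
GBP 3,437,000.00 × 13.5163 = SEK 46,455,523.10
SEK 46,455,523.10 × 1.92448 = ZAR 89,402,725.10
ZAR 89,402,725.10 ÷ 25.7791 = GBP 3,468,031.28
Profit = GBP 3,468,031.28 − GBP 3,437,000.00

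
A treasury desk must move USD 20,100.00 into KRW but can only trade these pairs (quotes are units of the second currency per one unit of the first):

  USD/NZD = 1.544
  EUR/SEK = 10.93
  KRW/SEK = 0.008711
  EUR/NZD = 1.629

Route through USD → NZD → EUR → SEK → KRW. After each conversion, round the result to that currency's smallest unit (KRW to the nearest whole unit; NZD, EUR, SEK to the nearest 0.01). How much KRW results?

KRW 23,904,215

USD 20,100.00 × 1.544 = NZD 31,034.40
NZD 31,034.40 ÷ 1.629 = EUR 19,051.20
EUR 19,051.20 × 10.93 = SEK 208,229.62
SEK 208,229.62 ÷ 0.008711 = KRW 23,904,215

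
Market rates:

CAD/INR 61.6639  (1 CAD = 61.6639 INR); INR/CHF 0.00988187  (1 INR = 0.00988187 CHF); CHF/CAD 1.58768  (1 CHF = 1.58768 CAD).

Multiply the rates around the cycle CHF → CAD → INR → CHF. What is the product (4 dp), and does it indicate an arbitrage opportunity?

0.9675 (arbitrage exists)

Around CHF → CAD → INR → CHF: 1 × 1.58768 × 61.6639 × 0.00988187 = 0.967460
Product < 1; profitable direction is CHF → INR → CAD → CHF.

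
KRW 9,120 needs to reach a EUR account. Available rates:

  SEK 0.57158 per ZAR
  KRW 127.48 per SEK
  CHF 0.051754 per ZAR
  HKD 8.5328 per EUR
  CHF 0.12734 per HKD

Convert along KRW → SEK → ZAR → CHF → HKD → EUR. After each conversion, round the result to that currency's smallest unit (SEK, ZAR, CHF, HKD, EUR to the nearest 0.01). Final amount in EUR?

KRW 9,120 ÷ 127.48 = SEK 71.54
SEK 71.54 ÷ 0.57158 = ZAR 125.16
ZAR 125.16 × 0.051754 = CHF 6.48
CHF 6.48 ÷ 0.12734 = HKD 50.89
HKD 50.89 ÷ 8.5328 = EUR 5.96

EUR 5.96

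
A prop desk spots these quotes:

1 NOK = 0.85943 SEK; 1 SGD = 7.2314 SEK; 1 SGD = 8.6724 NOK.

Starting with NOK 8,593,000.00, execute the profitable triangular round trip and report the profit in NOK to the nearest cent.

Profit: NOK 263,706.18

Profitable loop is NOK → SEK → SGD → NOK:
NOK 8,593,000.00 × 0.85943 = SEK 7,385,081.99
SEK 7,385,081.99 ÷ 7.2314 = SGD 1,021,252.04
SGD 1,021,252.04 × 8.6724 = NOK 8,856,706.18
Profit = NOK 8,856,706.18 − NOK 8,593,000.00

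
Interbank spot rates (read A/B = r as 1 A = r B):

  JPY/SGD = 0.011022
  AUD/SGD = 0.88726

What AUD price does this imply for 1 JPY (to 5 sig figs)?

JPY/AUD = 0.012423

1 JPY × 0.011022 = 0.011022 SGD
0.011022 SGD ÷ 0.88726 = 0.0124225 AUD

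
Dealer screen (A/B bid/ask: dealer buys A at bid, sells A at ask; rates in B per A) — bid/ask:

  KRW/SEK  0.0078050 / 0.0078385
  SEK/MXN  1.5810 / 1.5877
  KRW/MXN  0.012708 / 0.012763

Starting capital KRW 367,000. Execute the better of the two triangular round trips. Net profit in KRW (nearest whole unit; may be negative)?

Best loop KRW → MXN → SEK → KRW:
KRW 367,000 × 0.012708 (sell KRW at bid) = MXN 4,663.84
MXN 4,663.84 ÷ 1.5877 (buy SEK at ask) = SEK 2,937.48
SEK 2,937.48 ÷ 0.0078385 (buy KRW at ask) = KRW 374,750

Net profit: KRW 7,750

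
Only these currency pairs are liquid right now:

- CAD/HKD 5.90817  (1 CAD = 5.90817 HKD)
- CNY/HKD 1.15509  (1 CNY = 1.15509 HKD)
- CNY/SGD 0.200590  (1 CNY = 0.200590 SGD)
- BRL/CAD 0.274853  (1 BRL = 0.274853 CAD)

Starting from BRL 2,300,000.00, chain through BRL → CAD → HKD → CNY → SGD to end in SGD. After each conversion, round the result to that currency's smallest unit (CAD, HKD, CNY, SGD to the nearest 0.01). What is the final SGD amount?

BRL 2,300,000.00 × 0.274853 = CAD 632,161.90
CAD 632,161.90 × 5.90817 = HKD 3,734,919.97
HKD 3,734,919.97 ÷ 1.15509 = CNY 3,233,444.99
CNY 3,233,444.99 × 0.200590 = SGD 648,596.73

SGD 648,596.73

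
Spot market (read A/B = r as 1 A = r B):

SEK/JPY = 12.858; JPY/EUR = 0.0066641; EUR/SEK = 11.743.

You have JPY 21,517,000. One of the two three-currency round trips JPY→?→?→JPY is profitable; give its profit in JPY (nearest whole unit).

Profitable loop is JPY → EUR → SEK → JPY:
JPY 21,517,000 × 0.0066641 = EUR 143,391.44
EUR 143,391.44 × 11.743 = SEK 1,683,845.68
SEK 1,683,845.68 × 12.858 = JPY 21,650,888
Profit = JPY 21,650,888 − JPY 21,517,000

Profit: JPY 133,888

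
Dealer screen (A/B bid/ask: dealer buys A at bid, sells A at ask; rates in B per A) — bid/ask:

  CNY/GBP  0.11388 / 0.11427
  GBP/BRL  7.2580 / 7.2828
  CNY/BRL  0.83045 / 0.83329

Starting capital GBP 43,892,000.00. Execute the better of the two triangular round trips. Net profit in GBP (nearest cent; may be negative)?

Net result: GBP -92,591.14 (no profitable arbitrage after spreads)

Best loop GBP → CNY → BRL → GBP:
GBP 43,892,000.00 ÷ 0.11427 (buy CNY at ask) = CNY 384,107,814.82
CNY 384,107,814.82 × 0.83045 (sell CNY at bid) = BRL 318,982,334.82
BRL 318,982,334.82 ÷ 7.2828 (buy GBP at ask) = GBP 43,799,408.86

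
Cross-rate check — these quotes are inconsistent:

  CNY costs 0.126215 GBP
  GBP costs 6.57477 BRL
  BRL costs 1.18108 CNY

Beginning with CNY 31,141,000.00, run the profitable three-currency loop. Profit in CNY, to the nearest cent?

Profitable loop is CNY → BRL → GBP → CNY:
CNY 31,141,000.00 ÷ 1.18108 = BRL 26,366,545.87
BRL 26,366,545.87 ÷ 6.57477 = GBP 4,010,261.33
GBP 4,010,261.33 ÷ 0.126215 = CNY 31,773,254.59
Profit = CNY 31,773,254.59 − CNY 31,141,000.00

Profit: CNY 632,254.59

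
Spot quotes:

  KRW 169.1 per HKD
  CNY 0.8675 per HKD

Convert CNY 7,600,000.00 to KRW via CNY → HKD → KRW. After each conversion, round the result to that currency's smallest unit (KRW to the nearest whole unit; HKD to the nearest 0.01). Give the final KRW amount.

CNY 7,600,000.00 ÷ 0.8675 = HKD 8,760,806.92
HKD 8,760,806.92 × 169.1 = KRW 1,481,452,450

KRW 1,481,452,450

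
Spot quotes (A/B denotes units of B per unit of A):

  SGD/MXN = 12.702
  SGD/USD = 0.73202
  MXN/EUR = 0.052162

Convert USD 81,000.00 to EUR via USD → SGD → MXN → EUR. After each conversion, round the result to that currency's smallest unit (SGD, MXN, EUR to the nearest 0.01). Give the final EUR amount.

USD 81,000.00 ÷ 0.73202 = SGD 110,652.71
SGD 110,652.71 × 12.702 = MXN 1,405,510.72
MXN 1,405,510.72 × 0.052162 = EUR 73,314.25

EUR 73,314.25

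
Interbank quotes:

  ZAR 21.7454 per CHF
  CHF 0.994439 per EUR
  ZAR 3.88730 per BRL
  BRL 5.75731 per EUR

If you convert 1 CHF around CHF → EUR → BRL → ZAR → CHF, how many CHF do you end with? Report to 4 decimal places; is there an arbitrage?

Around CHF → EUR → BRL → ZAR → CHF: 1 ÷ 0.994439 × 5.75731 × 3.88730 ÷ 21.7454 = 1.034957
Product > 1; profitable direction is CHF → EUR → BRL → ZAR → CHF.

1.0350 (arbitrage exists)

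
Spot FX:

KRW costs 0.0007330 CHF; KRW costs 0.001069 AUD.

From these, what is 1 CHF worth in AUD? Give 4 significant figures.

1 CHF ÷ 0.0007330 = 1364.26 KRW
1364.26 KRW × 0.001069 = 1.45839 AUD

CHF/AUD = 1.458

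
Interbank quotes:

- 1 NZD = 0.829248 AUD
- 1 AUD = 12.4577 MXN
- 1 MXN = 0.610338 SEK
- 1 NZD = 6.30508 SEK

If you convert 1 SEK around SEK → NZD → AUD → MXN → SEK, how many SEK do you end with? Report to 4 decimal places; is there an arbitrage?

1.0000 (no arbitrage)

Around SEK → NZD → AUD → MXN → SEK: 1 ÷ 6.30508 × 0.829248 × 12.4577 × 0.610338 = 1.000005
Product ≈ 1 (deviation 0.000%, within rounding noise).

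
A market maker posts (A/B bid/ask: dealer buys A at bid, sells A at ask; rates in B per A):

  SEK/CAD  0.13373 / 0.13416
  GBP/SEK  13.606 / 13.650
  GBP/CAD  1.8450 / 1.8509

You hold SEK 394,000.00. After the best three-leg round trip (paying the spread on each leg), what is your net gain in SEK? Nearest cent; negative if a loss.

Net profit: SEK 2,950.99

Best loop SEK → GBP → CAD → SEK:
SEK 394,000.00 ÷ 13.650 (buy GBP at ask) = GBP 28,864.47
GBP 28,864.47 × 1.8450 (sell GBP at bid) = CAD 53,254.95
CAD 53,254.95 ÷ 0.13416 (buy SEK at ask) = SEK 396,950.99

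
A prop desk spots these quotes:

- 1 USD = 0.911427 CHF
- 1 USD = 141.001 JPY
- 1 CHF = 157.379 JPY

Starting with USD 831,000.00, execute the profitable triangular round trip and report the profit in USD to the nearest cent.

Profitable loop is USD → CHF → JPY → USD:
USD 831,000.00 × 0.911427 = CHF 757,395.84
CHF 757,395.84 × 157.379 = JPY 119,198,199
JPY 119,198,199 ÷ 141.001 = USD 845,371.31
Profit = USD 845,371.31 − USD 831,000.00

Profit: USD 14,371.31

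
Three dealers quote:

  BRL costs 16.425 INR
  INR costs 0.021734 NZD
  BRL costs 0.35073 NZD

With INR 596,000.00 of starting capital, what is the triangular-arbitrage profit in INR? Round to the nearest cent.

Profit: INR 10,622.32

Profitable loop is INR → NZD → BRL → INR:
INR 596,000.00 × 0.021734 = NZD 12,953.46
NZD 12,953.46 ÷ 0.35073 = BRL 36,932.87
BRL 36,932.87 × 16.425 = INR 606,622.32
Profit = INR 606,622.32 − INR 596,000.00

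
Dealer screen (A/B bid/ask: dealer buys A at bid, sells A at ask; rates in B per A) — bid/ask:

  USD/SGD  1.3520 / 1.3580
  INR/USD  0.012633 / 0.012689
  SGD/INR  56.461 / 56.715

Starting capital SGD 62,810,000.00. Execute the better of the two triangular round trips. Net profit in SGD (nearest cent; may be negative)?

Net profit: SGD 1,459,317.75

Best loop SGD → USD → INR → SGD:
SGD 62,810,000.00 ÷ 1.3580 (buy USD at ask) = USD 46,251,840.94
USD 46,251,840.94 ÷ 0.012689 (buy INR at ask) = INR 3,645,034,355.94
INR 3,645,034,355.94 ÷ 56.715 (buy SGD at ask) = SGD 64,269,317.75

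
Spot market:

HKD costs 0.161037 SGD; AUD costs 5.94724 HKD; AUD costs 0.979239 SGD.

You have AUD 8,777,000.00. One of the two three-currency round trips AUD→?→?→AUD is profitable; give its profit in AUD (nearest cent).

Profit: AUD 197,157.02

Profitable loop is AUD → SGD → HKD → AUD:
AUD 8,777,000.00 × 0.979239 = SGD 8,594,780.70
SGD 8,594,780.70 ÷ 0.161037 = HKD 53,371,465.58
HKD 53,371,465.58 ÷ 5.94724 = AUD 8,974,157.02
Profit = AUD 8,974,157.02 − AUD 8,777,000.00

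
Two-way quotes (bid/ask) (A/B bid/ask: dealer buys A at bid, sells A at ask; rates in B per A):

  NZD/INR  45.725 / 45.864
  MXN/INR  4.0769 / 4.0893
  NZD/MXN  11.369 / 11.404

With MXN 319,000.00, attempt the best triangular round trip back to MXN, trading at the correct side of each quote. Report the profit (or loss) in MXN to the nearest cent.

Best loop MXN → INR → NZD → MXN:
MXN 319,000.00 × 4.0769 (sell MXN at bid) = INR 1,300,531.10
INR 1,300,531.10 ÷ 45.864 (buy NZD at ask) = NZD 28,356.25
NZD 28,356.25 × 11.369 (sell NZD at bid) = MXN 322,382.22

Net profit: MXN 3,382.22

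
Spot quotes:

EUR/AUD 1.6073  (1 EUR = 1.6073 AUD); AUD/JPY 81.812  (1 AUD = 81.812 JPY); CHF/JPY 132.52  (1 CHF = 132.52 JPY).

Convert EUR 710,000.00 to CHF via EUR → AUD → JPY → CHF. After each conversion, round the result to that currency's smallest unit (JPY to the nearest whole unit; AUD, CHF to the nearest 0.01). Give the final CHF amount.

EUR 710,000.00 × 1.6073 = AUD 1,141,183.00
AUD 1,141,183.00 × 81.812 = JPY 93,362,464
JPY 93,362,464 ÷ 132.52 = CHF 704,516.03

CHF 704,516.03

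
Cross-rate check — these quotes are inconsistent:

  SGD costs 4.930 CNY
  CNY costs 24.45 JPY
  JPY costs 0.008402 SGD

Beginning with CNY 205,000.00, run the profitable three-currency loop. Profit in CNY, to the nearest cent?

Profit: CNY 2,616.72

Profitable loop is CNY → JPY → SGD → CNY:
CNY 205,000.00 × 24.45 = JPY 5,012,250
JPY 5,012,250 × 0.008402 = SGD 42,112.92
SGD 42,112.92 × 4.930 = CNY 207,616.72
Profit = CNY 207,616.72 − CNY 205,000.00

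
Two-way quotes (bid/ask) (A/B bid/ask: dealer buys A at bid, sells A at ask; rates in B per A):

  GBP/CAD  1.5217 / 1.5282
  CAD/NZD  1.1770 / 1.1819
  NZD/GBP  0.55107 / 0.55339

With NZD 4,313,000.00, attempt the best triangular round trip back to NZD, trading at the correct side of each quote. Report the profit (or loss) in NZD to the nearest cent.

Net profit: NZD 2,063.82

Best loop NZD → CAD → GBP → NZD:
NZD 4,313,000.00 ÷ 1.1819 (buy CAD at ask) = CAD 3,649,208.90
CAD 3,649,208.90 ÷ 1.5282 (buy GBP at ask) = GBP 2,387,913.17
GBP 2,387,913.17 ÷ 0.55339 (buy NZD at ask) = NZD 4,315,063.82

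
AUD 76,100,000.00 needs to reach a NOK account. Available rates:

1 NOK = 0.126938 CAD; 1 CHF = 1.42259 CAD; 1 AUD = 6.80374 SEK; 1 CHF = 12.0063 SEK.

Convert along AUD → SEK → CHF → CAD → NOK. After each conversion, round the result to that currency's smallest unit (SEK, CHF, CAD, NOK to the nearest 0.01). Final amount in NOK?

NOK 483,293,857.08

AUD 76,100,000.00 × 6.80374 = SEK 517,764,614.00
SEK 517,764,614.00 ÷ 12.0063 = CHF 43,124,410.85
CHF 43,124,410.85 × 1.42259 = CAD 61,348,355.63
CAD 61,348,355.63 ÷ 0.126938 = NOK 483,293,857.08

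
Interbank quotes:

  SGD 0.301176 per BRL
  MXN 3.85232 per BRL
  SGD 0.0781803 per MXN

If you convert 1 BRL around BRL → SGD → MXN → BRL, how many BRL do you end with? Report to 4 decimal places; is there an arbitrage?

1.0000 (no arbitrage)

Around BRL → SGD → MXN → BRL: 1 × 0.301176 ÷ 0.0781803 ÷ 3.85232 = 1.000002
Product ≈ 1 (deviation 0.000%, within rounding noise).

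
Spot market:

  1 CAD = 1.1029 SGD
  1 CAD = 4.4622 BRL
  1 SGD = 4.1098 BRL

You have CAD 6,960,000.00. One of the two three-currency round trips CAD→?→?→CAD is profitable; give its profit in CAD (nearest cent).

Profitable loop is CAD → SGD → BRL → CAD:
CAD 6,960,000.00 × 1.1029 = SGD 7,676,184.00
SGD 7,676,184.00 × 4.1098 = BRL 31,547,581.00
BRL 31,547,581.00 ÷ 4.4622 = CAD 7,069,961.23
Profit = CAD 7,069,961.23 − CAD 6,960,000.00

Profit: CAD 109,961.23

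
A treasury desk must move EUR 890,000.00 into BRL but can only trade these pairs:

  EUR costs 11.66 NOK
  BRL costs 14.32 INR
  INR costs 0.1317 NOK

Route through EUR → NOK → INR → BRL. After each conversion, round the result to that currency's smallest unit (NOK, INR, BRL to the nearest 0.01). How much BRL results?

EUR 890,000.00 × 11.66 = NOK 10,377,400.00
NOK 10,377,400.00 ÷ 0.1317 = INR 78,795,747.91
INR 78,795,747.91 ÷ 14.32 = BRL 5,502,496.36

BRL 5,502,496.36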